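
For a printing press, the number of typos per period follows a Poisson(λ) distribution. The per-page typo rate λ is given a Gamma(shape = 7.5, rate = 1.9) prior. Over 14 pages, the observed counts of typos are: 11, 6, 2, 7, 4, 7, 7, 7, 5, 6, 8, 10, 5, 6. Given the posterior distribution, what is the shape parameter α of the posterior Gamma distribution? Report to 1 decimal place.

98.5

With a Gamma(shape α, rate β) prior, the Poisson likelihood is conjugate: the posterior is Gamma(α + ΣXᵢ, β + n).
Sum of counts S = 91 over n = 14 pages.
Posterior: Gamma(α+S, β+n) = Gamma(7.5+91, 1.9+14) = Gamma(98.5, 15.9).
Posterior α = 98.5.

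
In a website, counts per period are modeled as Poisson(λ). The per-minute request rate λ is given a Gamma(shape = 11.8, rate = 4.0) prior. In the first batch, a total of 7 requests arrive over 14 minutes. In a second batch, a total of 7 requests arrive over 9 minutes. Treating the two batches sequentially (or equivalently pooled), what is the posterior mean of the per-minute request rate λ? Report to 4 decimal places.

0.9556

With a Gamma(shape α, rate β) prior, the Poisson likelihood is conjugate: the posterior is Gamma(α + ΣXᵢ, β + n).
After batch 1: Gamma(α+S, β+n) = Gamma(11.8+7, 4.0+14) = Gamma(18.8, 18.0).
After batch 2: Gamma(α+S, β+n) = Gamma(18.8+7, 18.0+9) = Gamma(25.8, 27.0).
Posterior mean = α/β = 25.8/27.0 = 0.9556.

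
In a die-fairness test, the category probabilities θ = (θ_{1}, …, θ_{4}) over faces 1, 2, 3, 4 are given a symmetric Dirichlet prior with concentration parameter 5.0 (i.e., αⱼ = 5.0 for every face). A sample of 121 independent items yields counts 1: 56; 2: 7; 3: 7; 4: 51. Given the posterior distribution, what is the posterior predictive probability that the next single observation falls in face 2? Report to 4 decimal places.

The Dirichlet prior is conjugate to the Multinomial likelihood: each posterior αⱼ = prior αⱼ + observed count nⱼ.
Posterior concentration: (61.0, 12.0, 12.0, 56.0), total = 141.0.
P(next = 2 | data) = α_{2}/Σα = 0.0851.

0.0851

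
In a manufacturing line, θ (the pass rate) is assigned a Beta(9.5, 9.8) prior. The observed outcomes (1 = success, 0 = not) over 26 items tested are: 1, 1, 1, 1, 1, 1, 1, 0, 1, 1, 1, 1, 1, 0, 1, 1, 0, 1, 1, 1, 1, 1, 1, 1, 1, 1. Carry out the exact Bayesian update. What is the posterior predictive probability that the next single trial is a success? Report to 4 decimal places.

0.7174

The Beta prior is conjugate to a Binomial/Bernoulli likelihood; the update adds successes to α and failures to β.
Posterior: Beta(α+k, β+n−k) = Beta(9.5+23, 9.8+3) = Beta(32.5, 12.8).
For a single future Bernoulli trial, P(success | data) = α/(α+β) = 0.7174.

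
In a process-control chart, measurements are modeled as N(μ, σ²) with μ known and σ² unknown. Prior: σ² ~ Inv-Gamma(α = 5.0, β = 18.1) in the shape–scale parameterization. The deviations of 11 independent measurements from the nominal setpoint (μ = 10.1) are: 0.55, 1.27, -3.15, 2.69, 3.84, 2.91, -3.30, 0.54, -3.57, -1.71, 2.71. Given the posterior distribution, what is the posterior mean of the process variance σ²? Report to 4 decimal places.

With known mean μ and an Inverse-Gamma(α, β) prior on σ², the Normal likelihood is conjugate: posterior is Inv-Gamma(α + n/2, β + Σ(xᵢ−μ)²/2).
Σ(xᵢ−μ)² = (0.55)² + (1.27)² + (-3.15)² + (2.69)² + (3.84)² + (2.91)² + (-3.30)² + (0.54)² + (-3.57)² + (-1.71)² + (2.71)² = 76.4824.
Posterior: Inv-Gamma(5.0 + 11/2, 18.1 + 76.4824/2) = Inv-Gamma(10.50, 56.34120).
E[σ²|data] = β/(α−1) = 56.34120/9.50 = 5.9307.

5.9307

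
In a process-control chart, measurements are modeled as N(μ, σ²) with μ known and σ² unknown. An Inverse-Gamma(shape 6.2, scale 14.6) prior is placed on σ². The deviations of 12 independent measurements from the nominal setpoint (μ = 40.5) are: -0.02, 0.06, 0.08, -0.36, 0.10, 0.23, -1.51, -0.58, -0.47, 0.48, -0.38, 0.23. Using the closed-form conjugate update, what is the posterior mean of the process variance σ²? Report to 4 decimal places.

With known mean μ and an Inverse-Gamma(α, β) prior on σ², the Normal likelihood is conjugate: posterior is Inv-Gamma(α + n/2, β + Σ(xᵢ−μ)²/2).
Σ(xᵢ−μ)² = (-0.02)² + (0.06)² + (0.08)² + (-0.36)² + (0.10)² + (0.23)² + (-1.51)² + (-0.58)² + (-0.47)² + (0.48)² + (-0.38)² + (0.23)² = 3.4680.
Posterior: Inv-Gamma(6.2 + 12/2, 14.6 + 3.4680/2) = Inv-Gamma(12.20, 16.33400).
E[σ²|data] = β/(α−1) = 16.33400/11.20 = 1.4584.

1.4584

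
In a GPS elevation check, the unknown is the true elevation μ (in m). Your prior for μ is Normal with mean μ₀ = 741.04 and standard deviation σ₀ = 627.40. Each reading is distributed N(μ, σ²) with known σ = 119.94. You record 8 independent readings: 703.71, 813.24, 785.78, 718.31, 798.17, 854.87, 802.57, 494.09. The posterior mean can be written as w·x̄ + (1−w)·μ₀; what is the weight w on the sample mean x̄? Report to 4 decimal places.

0.9955

For Normal data with known variance σ², a Normal(μ₀, σ₀²) prior on μ is conjugate. Posterior precision = 1/σ₀² + n/σ²; posterior mean is the precision-weighted average of μ₀ and x̄.
σ₀² = 627.40² = 393630.76, σ² = 119.94² = 14385.6036. Prior precision 1/σ₀² = 1/393630.76; data precision n/σ² = 8/14385.6036.
w = (n/σ²)/(1/σ₀² + n/σ²) = n·σ₀²/(σ² + n·σ₀²) = 8·393630.76/(14385.6036 + 8·393630.76) = 3149046.08/3163431.6836 = 0.9955.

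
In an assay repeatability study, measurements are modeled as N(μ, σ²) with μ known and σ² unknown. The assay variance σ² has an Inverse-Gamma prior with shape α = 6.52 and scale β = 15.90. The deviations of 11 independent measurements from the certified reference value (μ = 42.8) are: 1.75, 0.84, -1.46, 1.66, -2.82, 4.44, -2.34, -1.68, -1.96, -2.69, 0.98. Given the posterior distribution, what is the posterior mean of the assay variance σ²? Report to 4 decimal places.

With known mean μ and an Inverse-Gamma(α, β) prior on σ², the Normal likelihood is conjugate: posterior is Inv-Gamma(α + n/2, β + Σ(xᵢ−μ)²/2).
Σ(xᵢ−μ)² = (1.75)² + (0.84)² + (-1.46)² + (1.66)² + (-2.82)² + (4.44)² + (-2.34)² + (-1.68)² + (-1.96)² + (-2.69)² + (0.98)² = 56.6574.
Posterior: Inv-Gamma(6.52 + 11/2, 15.90 + 56.6574/2) = Inv-Gamma(12.02, 44.22870).
E[σ²|data] = β/(α−1) = 44.22870/11.02 = 4.0135.

4.0135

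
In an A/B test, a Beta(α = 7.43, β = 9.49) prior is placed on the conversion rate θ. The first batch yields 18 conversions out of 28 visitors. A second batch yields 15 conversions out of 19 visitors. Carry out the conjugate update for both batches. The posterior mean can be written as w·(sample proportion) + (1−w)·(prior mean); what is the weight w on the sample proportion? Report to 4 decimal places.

The Beta prior is conjugate to a Binomial/Bernoulli likelihood; the update adds successes to α and failures to β.
Total number of visitors: n = 28 + 19 = 47.
Posterior mean = (α₀+k)/(α₀+β₀+n) = [n/(α₀+β₀+n)]·(k/n) + [(α₀+β₀)/(α₀+β₀+n)]·α₀/(α₀+β₀), so only n and the prior enter the weight.
The weight on the data is w = n/(α₀+β₀+n) = 47/(7.43+9.49+47) = 47/63.92 = 0.7353.

0.7353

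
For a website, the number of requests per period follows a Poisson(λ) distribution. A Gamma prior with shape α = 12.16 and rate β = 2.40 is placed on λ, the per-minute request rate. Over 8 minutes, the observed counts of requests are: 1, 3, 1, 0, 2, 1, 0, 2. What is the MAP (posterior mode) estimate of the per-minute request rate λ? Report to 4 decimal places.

With a Gamma(shape α, rate β) prior, the Poisson likelihood is conjugate: the posterior is Gamma(α + ΣXᵢ, β + n).
Sum of counts S = 10 over n = 8 minutes.
Posterior: Gamma(α+S, β+n) = Gamma(12.16+10, 2.40+8) = Gamma(22.16, 10.40).
Mode of Gamma(α,β) for α≥1 is (α−1)/β = 21.16/10.40 = 2.0346.

2.0346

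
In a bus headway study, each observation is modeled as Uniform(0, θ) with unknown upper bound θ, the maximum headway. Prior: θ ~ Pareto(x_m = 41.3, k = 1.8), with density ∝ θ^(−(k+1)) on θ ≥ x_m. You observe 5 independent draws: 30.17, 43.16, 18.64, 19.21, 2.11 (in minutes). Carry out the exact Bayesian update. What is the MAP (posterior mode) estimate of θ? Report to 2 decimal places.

A Pareto(scale x_m, shape k) prior on the upper bound θ of Uniform(0, θ) is conjugate: posterior is Pareto(max(x_m, max xᵢ), k + n).
Sample maximum = 43.16; prior scale x_m = 41.3 → posterior scale = max = 43.16.
Posterior shape = 1.8 + 5 = 6.8.
The Pareto density is decreasing on [x_m, ∞), so the mode is x_m = 43.16.

43.16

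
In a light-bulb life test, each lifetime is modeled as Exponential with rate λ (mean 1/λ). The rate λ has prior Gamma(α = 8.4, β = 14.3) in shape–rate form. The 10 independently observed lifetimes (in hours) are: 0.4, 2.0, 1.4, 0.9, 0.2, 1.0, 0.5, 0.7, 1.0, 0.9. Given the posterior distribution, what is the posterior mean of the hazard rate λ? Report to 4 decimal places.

With a Gamma(shape α, rate β) prior on the exponential rate λ, the posterior after n observations with total T = Σxᵢ is Gamma(α+n, β+T).
Sum of observations T = 9.0 hours; n = 10.
Posterior: Gamma(8.4+10, 14.3+9.0) = Gamma(18.4, 23.3).
Posterior mean of λ = α/β = 18.4/23.3 = 0.7897.

0.7897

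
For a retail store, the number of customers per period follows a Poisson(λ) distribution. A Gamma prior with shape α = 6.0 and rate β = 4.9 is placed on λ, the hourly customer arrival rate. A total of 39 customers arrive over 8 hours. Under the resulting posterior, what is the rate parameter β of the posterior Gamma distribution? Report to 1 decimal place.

12.9

With a Gamma(shape α, rate β) prior, the Poisson likelihood is conjugate: the posterior is Gamma(α + ΣXᵢ, β + n).
Posterior: Gamma(α+S, β+n) = Gamma(6.0+39, 4.9+8) = Gamma(45.0, 12.9).
Posterior β = 12.9.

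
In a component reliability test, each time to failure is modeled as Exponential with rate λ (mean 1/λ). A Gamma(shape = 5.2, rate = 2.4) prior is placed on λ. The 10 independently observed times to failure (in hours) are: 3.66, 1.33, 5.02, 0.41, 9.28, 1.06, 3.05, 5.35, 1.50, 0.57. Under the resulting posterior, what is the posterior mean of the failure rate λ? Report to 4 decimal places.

With a Gamma(shape α, rate β) prior on the exponential rate λ, the posterior after n observations with total T = Σxᵢ is Gamma(α+n, β+T).
Sum of observations T = 31.23 hours; n = 10.
Posterior: Gamma(5.2+10, 2.4+31.23) = Gamma(15.2, 33.63).
Posterior mean of λ = α/β = 15.2/33.63 = 0.4520.

0.4520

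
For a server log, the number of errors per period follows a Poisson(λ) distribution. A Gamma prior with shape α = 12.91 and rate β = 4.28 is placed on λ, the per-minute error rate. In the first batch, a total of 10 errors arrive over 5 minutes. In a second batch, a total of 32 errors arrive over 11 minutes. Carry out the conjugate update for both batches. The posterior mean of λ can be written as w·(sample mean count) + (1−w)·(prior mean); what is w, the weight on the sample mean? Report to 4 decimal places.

0.7890

With a Gamma(shape α, rate β) prior, the Poisson likelihood is conjugate: the posterior is Gamma(α + ΣXᵢ, β + n).
Total number of minutes: n = 5 + 11 = 16.
Posterior mean = (α₀+S)/(β₀+n) = [n/(β₀+n)]·(S/n) + [β₀/(β₀+n)]·(α₀/β₀), so only n and β₀ enter the weight.
Weight on data w = n/(β₀+n) = 16/(4.28+16) = 16/20.28 = 0.7890.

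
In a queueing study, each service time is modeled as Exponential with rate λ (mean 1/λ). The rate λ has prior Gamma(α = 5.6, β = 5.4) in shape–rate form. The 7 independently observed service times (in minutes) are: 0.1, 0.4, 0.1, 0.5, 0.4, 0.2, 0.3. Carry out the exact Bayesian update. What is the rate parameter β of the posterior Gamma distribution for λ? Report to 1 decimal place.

7.4

With a Gamma(shape α, rate β) prior on the exponential rate λ, the posterior after n observations with total T = Σxᵢ is Gamma(α+n, β+T).
Sum of observations T = 2.0 minutes; n = 7.
Posterior: Gamma(5.6+7, 5.4+2.0) = Gamma(12.6, 7.4).
Posterior β = 7.4.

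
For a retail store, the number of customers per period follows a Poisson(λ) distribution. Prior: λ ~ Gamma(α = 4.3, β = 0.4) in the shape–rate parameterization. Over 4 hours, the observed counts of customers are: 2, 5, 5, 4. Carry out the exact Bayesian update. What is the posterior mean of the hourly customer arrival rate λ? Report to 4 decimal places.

With a Gamma(shape α, rate β) prior, the Poisson likelihood is conjugate: the posterior is Gamma(α + ΣXᵢ, β + n).
Sum of counts S = 16 over n = 4 hours.
Posterior: Gamma(α+S, β+n) = Gamma(4.3+16, 0.4+4) = Gamma(20.3, 4.4).
Posterior mean = α/β = 20.3/4.4 = 4.6136.

4.6136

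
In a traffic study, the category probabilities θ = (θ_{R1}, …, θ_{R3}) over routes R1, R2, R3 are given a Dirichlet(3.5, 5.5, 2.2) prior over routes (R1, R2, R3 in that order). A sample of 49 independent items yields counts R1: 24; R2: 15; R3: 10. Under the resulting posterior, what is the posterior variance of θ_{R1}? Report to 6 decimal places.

The Dirichlet prior is conjugate to the Multinomial likelihood: each posterior αⱼ = prior αⱼ + observed count nⱼ.
Posterior concentration: (27.5, 20.5, 12.2), total = 60.2.
Var[θ_j] = α_j(Σα−α_j)/((Σα)²(Σα+1)) = 27.5·32.7/(60.2²·61.2) = 0.004054.

0.004054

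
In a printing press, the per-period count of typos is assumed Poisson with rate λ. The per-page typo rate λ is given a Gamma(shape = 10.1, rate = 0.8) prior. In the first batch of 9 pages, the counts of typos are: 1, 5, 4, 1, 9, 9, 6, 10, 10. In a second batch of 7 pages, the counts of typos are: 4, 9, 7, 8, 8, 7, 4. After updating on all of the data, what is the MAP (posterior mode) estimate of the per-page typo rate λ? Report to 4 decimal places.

With a Gamma(shape α, rate β) prior, the Poisson likelihood is conjugate: the posterior is Gamma(α + ΣXᵢ, β + n).
Batch 1: sum of counts S = 55 over n = 9 pages.
After batch 1: Gamma(α+S, β+n) = Gamma(10.1+55, 0.8+9) = Gamma(65.1, 9.8).
Batch 2: sum of counts S = 47 over n = 7 pages.
After batch 2: Gamma(α+S, β+n) = Gamma(65.1+47, 9.8+7) = Gamma(112.1, 16.8).
Mode of Gamma(α,β) for α≥1 is (α−1)/β = 111.1/16.8 = 6.6131.

6.6131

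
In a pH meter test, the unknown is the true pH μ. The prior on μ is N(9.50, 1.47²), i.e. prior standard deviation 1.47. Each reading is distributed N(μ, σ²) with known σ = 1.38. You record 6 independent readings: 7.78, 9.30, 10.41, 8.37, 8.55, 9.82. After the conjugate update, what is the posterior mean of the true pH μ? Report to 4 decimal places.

For Normal data with known variance σ², a Normal(μ₀, σ₀²) prior on μ is conjugate. Posterior precision = 1/σ₀² + n/σ²; posterior mean is the precision-weighted average of μ₀ and x̄.
Σxᵢ = 7.78 + 9.30 + 10.41 + 8.37 + 8.55 + 9.82 = 54.23, so n·x̄ = 54.23.
σ₀² = 1.47² = 2.1609, σ² = 1.38² = 1.9044; σ² + n·σ₀² = 1.9044 + 6·2.1609 = 14.8698.
Posterior mean = (μ₀/σ₀² + n·x̄/σ²)/(1/σ₀² + n/σ²) = (σ²·μ₀ + σ₀²·n·x̄)/(σ² + n·σ₀²) = (1.9044·9.50 + 2.1609·54.23)/14.8698 = 135.277407/14.8698 = 9.0975.

9.0975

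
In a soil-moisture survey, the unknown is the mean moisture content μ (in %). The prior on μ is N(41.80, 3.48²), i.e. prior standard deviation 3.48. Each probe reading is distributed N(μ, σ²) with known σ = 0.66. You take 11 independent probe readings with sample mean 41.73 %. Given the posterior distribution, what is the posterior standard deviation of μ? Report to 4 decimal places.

For Normal data with known variance σ², a Normal(μ₀, σ₀²) prior on μ is conjugate. Posterior precision = 1/σ₀² + n/σ²; posterior mean is the precision-weighted average of μ₀ and x̄.
σ₀² = 3.48² = 12.1104, σ² = 0.66² = 0.4356; σ² + n·σ₀² = 0.4356 + 11·12.1104 = 133.65.
Posterior precision = 1/σ₀² + n/σ² = 1/12.1104 + 11/0.4356 = (σ² + n·σ₀²)/(σ₀²σ²) = 133.65/(12.1104·0.4356); posterior variance σₙ² = σ₀²σ²/(σ² + n·σ₀²) = 12.1104·0.4356/133.65 = 0.039471.
Posterior SD = √σₙ² = √(12.1104·0.4356/133.65) = 0.1987.

0.1987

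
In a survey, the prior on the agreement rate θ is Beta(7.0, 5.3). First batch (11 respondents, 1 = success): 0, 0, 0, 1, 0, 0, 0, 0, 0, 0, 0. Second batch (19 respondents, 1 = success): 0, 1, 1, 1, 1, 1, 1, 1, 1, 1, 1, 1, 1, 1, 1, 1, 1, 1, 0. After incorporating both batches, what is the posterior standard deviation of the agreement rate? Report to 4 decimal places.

The Beta prior is conjugate to a Binomial/Bernoulli likelihood; the update adds successes to α and failures to β.
After batch 1: Beta(7.0+1, 5.3+10) = Beta(8.0, 15.3).
After batch 2: Beta(8.0+17, 15.3+2) = Beta(25.0, 17.3).
Var = αβ/((α+β)²(α+β+1)) = 25.0·17.3/(42.3²·43.3) = 0.00558236; SD = √0.00558236 = 0.0747.

0.0747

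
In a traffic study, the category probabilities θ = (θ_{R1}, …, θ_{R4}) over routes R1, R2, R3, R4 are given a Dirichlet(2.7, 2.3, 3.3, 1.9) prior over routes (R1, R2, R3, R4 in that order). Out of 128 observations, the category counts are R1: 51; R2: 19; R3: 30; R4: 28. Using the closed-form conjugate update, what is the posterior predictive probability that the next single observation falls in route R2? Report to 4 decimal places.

0.1541

The Dirichlet prior is conjugate to the Multinomial likelihood: each posterior αⱼ = prior αⱼ + observed count nⱼ.
Posterior concentration: (53.7, 21.3, 33.3, 29.9), total = 138.2.
P(next = R2 | data) = α_{R2}/Σα = 0.1541.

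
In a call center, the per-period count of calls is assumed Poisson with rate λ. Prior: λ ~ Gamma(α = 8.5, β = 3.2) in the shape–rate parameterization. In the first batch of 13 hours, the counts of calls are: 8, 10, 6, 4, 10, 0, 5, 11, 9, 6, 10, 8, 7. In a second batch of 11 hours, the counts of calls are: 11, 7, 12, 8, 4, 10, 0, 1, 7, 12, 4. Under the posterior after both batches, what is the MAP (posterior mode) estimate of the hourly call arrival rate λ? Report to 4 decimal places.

With a Gamma(shape α, rate β) prior, the Poisson likelihood is conjugate: the posterior is Gamma(α + ΣXᵢ, β + n).
Batch 1: sum of counts S = 94 over n = 13 hours.
After batch 1: Gamma(α+S, β+n) = Gamma(8.5+94, 3.2+13) = Gamma(102.5, 16.2).
Batch 2: sum of counts S = 76 over n = 11 hours.
After batch 2: Gamma(α+S, β+n) = Gamma(102.5+76, 16.2+11) = Gamma(178.5, 27.2).
Mode of Gamma(α,β) for α≥1 is (α−1)/β = 177.5/27.2 = 6.5257.

6.5257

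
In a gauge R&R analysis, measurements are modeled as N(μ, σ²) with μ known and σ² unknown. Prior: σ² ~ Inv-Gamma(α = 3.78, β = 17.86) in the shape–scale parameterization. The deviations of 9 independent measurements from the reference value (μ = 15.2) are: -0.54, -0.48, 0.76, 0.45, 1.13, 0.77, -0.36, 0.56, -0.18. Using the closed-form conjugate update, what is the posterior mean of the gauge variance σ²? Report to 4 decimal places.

With known mean μ and an Inverse-Gamma(α, β) prior on σ², the Normal likelihood is conjugate: posterior is Inv-Gamma(α + n/2, β + Σ(xᵢ−μ)²/2).
Σ(xᵢ−μ)² = (-0.54)² + (-0.48)² + (0.76)² + (0.45)² + (1.13)² + (0.77)² + (-0.36)² + (0.56)² + (-0.18)² = 3.6475.
Posterior: Inv-Gamma(3.78 + 9/2, 17.86 + 3.6475/2) = Inv-Gamma(8.28, 19.68375).
E[σ²|data] = β/(α−1) = 19.68375/7.28 = 2.7038.

2.7038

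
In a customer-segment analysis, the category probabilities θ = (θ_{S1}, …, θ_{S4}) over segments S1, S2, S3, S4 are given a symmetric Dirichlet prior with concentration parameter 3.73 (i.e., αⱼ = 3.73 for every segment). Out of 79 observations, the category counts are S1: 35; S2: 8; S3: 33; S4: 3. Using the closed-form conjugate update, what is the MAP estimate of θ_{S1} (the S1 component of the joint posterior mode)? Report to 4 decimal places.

The Dirichlet prior is conjugate to the Multinomial likelihood: each posterior αⱼ = prior αⱼ + observed count nⱼ.
Posterior concentration: (38.73, 11.73, 36.73, 6.73), total = 93.92.
Joint mode component: (α_{S1}−1)/(Σα−K) = 37.73/89.92 = 0.4196.

0.4196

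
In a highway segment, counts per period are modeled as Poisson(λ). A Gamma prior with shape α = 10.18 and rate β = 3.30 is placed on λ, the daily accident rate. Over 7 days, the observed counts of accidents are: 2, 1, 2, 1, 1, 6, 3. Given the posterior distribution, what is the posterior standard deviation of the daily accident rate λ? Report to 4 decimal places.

0.4968

With a Gamma(shape α, rate β) prior, the Poisson likelihood is conjugate: the posterior is Gamma(α + ΣXᵢ, β + n).
Sum of counts S = 16 over n = 7 days.
Posterior: Gamma(α+S, β+n) = Gamma(10.18+16, 3.30+7) = Gamma(26.18, 10.30).
SD = √α/β = √26.18/10.30 = 0.4968.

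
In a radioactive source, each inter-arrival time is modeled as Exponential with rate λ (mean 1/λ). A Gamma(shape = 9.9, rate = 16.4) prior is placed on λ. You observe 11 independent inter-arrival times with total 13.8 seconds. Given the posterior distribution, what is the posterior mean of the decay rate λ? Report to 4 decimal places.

0.6921

With a Gamma(shape α, rate β) prior on the exponential rate λ, the posterior after n observations with total T = Σxᵢ is Gamma(α+n, β+T).
Posterior: Gamma(9.9+11, 16.4+13.8) = Gamma(20.9, 30.2).
Posterior mean of λ = α/β = 20.9/30.2 = 0.6921.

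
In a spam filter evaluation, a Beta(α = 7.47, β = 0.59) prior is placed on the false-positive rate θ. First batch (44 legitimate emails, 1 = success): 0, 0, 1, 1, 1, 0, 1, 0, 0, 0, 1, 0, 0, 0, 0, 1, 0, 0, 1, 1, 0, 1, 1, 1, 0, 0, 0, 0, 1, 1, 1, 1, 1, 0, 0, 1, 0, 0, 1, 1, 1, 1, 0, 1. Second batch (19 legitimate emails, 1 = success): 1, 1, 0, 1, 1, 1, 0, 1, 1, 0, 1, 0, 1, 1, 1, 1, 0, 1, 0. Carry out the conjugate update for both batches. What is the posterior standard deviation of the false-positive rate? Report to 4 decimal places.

The Beta prior is conjugate to a Binomial/Bernoulli likelihood; the update adds successes to α and failures to β.
After batch 1: Beta(7.47+22, 0.59+22) = Beta(29.47, 22.59).
After batch 2: Beta(29.47+13, 22.59+6) = Beta(42.47, 28.59).
Var = αβ/((α+β)²(α+β+1)) = 42.47·28.59/(71.06²·72.06) = 0.00333697; SD = √0.00333697 = 0.0578.

0.0578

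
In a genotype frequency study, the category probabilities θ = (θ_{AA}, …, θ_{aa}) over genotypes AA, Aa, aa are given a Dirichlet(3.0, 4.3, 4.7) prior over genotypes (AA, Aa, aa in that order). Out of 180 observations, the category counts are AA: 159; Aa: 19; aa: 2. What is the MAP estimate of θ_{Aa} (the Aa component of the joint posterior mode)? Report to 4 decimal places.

The Dirichlet prior is conjugate to the Multinomial likelihood: each posterior αⱼ = prior αⱼ + observed count nⱼ.
Posterior concentration: (162.0, 23.3, 6.7), total = 192.0.
Joint mode component: (α_{Aa}−1)/(Σα−K) = 22.3/189.0 = 0.1180.

0.1180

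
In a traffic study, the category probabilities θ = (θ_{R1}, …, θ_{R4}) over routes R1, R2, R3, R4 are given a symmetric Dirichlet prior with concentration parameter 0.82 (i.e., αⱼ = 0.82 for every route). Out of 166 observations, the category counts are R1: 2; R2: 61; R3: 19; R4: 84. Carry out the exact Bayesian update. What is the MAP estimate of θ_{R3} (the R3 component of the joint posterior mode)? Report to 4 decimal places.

0.1139

The Dirichlet prior is conjugate to the Multinomial likelihood: each posterior αⱼ = prior αⱼ + observed count nⱼ.
Posterior concentration: (2.82, 61.82, 19.82, 84.82), total = 169.28.
Joint mode component: (α_{R3}−1)/(Σα−K) = 18.82/165.28 = 0.1139.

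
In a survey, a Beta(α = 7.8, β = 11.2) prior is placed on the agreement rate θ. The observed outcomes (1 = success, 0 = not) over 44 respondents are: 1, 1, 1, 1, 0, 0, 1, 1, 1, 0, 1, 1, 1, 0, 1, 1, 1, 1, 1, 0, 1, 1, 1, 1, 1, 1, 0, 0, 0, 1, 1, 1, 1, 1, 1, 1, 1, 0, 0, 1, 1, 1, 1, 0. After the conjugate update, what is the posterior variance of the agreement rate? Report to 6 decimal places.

The Beta prior is conjugate to a Binomial/Bernoulli likelihood; the update adds successes to α and failures to β.
Posterior: Beta(α+k, β+n−k) = Beta(7.8+33, 11.2+11) = Beta(40.8, 22.2).
Var = αβ/((α+β)²(α+β+1)) = 40.8·22.2/(63.0²·64.0) = 0.003566.

0.003566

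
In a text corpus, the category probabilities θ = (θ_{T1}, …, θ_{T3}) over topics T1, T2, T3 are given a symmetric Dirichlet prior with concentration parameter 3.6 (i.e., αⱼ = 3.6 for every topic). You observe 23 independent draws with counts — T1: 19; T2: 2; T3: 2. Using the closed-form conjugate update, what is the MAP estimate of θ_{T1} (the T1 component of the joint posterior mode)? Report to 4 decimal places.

0.7013

The Dirichlet prior is conjugate to the Multinomial likelihood: each posterior αⱼ = prior αⱼ + observed count nⱼ.
Posterior concentration: (22.6, 5.6, 5.6), total = 33.8.
Joint mode component: (α_{T1}−1)/(Σα−K) = 21.6/30.8 = 0.7013.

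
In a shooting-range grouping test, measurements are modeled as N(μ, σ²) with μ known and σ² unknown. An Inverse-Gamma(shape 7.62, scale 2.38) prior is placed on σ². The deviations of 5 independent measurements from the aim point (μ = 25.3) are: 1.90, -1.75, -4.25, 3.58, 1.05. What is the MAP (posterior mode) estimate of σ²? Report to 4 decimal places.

With known mean μ and an Inverse-Gamma(α, β) prior on σ², the Normal likelihood is conjugate: posterior is Inv-Gamma(α + n/2, β + Σ(xᵢ−μ)²/2).
Σ(xᵢ−μ)² = (1.90)² + (-1.75)² + (-4.25)² + (3.58)² + (1.05)² = 38.6539.
Posterior: Inv-Gamma(7.62 + 5/2, 2.38 + 38.6539/2) = Inv-Gamma(10.12, 21.70695).
Mode = β/(α+1) = 21.70695/11.12 = 1.9521.

1.9521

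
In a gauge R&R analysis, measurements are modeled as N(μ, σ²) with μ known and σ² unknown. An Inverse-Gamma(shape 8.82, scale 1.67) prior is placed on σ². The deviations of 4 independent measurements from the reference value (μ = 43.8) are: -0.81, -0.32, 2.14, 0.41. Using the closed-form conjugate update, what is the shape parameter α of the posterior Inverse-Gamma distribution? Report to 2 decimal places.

10.82

With known mean μ and an Inverse-Gamma(α, β) prior on σ², the Normal likelihood is conjugate: posterior is Inv-Gamma(α + n/2, β + Σ(xᵢ−μ)²/2).
Σ(xᵢ−μ)² = (-0.81)² + (-0.32)² + (2.14)² + (0.41)² = 5.5062.
Posterior: Inv-Gamma(8.82 + 4/2, 1.67 + 5.5062/2) = Inv-Gamma(10.82, 4.42310).
Posterior α = 10.82.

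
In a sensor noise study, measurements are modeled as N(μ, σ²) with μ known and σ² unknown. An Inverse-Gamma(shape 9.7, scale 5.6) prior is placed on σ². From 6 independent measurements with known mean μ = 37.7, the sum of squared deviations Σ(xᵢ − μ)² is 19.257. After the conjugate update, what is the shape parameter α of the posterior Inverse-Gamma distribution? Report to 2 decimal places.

12.70

With known mean μ and an Inverse-Gamma(α, β) prior on σ², the Normal likelihood is conjugate: posterior is Inv-Gamma(α + n/2, β + Σ(xᵢ−μ)²/2).
Posterior: Inv-Gamma(9.7 + 6/2, 5.6 + 19.257/2) = Inv-Gamma(12.70, 15.2285).
Posterior α = 12.70.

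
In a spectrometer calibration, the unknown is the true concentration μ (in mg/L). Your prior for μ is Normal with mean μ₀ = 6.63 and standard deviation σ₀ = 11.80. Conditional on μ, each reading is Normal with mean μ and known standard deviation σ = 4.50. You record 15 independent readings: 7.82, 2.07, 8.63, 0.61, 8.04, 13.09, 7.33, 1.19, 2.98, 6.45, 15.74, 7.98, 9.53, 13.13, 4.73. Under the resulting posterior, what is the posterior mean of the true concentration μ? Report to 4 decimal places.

For Normal data with known variance σ², a Normal(μ₀, σ₀²) prior on μ is conjugate. Posterior precision = 1/σ₀² + n/σ²; posterior mean is the precision-weighted average of μ₀ and x̄.
Σxᵢ = 7.82 + 2.07 + 8.63 + 0.61 + 8.04 + 13.09 + 7.33 + 1.19 + 2.98 + 6.45 + 15.74 + 7.98 + 9.53 + 13.13 + 4.73 = 109.32, so n·x̄ = 109.32.
σ₀² = 11.80² = 139.24, σ² = 4.50² = 20.25; σ² + n·σ₀² = 20.25 + 15·139.24 = 2108.85.
Posterior mean = (μ₀/σ₀² + n·x̄/σ²)/(1/σ₀² + n/σ²) = (σ²·μ₀ + σ₀²·n·x̄)/(σ² + n·σ₀²) = (20.25·6.63 + 139.24·109.32)/2108.85 = 15355.9743/2108.85 = 7.2817.

7.2817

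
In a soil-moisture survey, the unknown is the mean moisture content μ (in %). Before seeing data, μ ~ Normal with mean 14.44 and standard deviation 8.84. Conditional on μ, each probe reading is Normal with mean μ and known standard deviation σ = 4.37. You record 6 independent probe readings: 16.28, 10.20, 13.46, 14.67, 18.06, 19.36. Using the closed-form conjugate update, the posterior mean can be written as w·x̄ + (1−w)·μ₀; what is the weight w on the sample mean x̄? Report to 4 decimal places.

0.9609

For Normal data with known variance σ², a Normal(μ₀, σ₀²) prior on μ is conjugate. Posterior precision = 1/σ₀² + n/σ²; posterior mean is the precision-weighted average of μ₀ and x̄.
σ₀² = 8.84² = 78.1456, σ² = 4.37² = 19.0969. Prior precision 1/σ₀² = 1/78.1456; data precision n/σ² = 6/19.0969.
w = (n/σ²)/(1/σ₀² + n/σ²) = n·σ₀²/(σ² + n·σ₀²) = 6·78.1456/(19.0969 + 6·78.1456) = 468.8736/487.9705 = 0.9609.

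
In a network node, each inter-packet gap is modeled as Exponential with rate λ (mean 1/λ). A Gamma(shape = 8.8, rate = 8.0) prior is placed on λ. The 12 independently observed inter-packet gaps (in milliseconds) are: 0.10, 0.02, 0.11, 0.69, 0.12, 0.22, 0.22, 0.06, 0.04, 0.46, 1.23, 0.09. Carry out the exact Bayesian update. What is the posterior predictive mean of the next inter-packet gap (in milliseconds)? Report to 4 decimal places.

With a Gamma(shape α, rate β) prior on the exponential rate λ, the posterior after n observations with total T = Σxᵢ is Gamma(α+n, β+T).
Sum of observations T = 3.36 milliseconds; n = 12.
Posterior: Gamma(8.8+12, 8.0+3.36) = Gamma(20.8, 11.36).
The predictive distribution for the next observation is Lomax; its mean is β/(α−1) = 11.36/19.8 = 0.5737.

0.5737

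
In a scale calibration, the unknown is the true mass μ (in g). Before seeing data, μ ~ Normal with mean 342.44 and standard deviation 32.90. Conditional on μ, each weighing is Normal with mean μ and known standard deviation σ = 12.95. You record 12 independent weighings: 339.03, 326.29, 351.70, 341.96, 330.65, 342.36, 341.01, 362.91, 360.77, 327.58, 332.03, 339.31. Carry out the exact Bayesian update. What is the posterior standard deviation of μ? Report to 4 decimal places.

3.7144

For Normal data with known variance σ², a Normal(μ₀, σ₀²) prior on μ is conjugate. Posterior precision = 1/σ₀² + n/σ²; posterior mean is the precision-weighted average of μ₀ and x̄.
σ₀² = 32.90² = 1082.41, σ² = 12.95² = 167.7025; σ² + n·σ₀² = 167.7025 + 12·1082.41 = 13156.6225.
Posterior precision = 1/σ₀² + n/σ² = 1/1082.41 + 12/167.7025 = (σ² + n·σ₀²)/(σ₀²σ²) = 13156.6225/(1082.41·167.7025); posterior variance σₙ² = σ₀²σ²/(σ² + n·σ₀²) = 1082.41·167.7025/13156.6225 = 13.797072.
Posterior SD = √σₙ² = √(1082.41·167.7025/13156.6225) = 3.7144.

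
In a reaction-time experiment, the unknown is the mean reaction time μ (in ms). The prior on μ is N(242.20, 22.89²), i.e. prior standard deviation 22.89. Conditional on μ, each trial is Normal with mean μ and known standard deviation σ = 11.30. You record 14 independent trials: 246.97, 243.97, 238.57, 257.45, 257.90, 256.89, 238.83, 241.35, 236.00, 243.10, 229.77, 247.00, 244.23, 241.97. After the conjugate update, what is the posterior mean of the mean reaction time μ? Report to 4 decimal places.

244.5309

For Normal data with known variance σ², a Normal(μ₀, σ₀²) prior on μ is conjugate. Posterior precision = 1/σ₀² + n/σ²; posterior mean is the precision-weighted average of μ₀ and x̄.
Σxᵢ = 246.97 + 243.97 + 238.57 + 257.45 + 257.90 + 256.89 + 238.83 + 241.35 + 236.00 + 243.10 + 229.77 + 247.00 + 244.23 + 241.97 = 3424, so n·x̄ = 3424.
σ₀² = 22.89² = 523.9521, σ² = 11.30² = 127.69; σ² + n·σ₀² = 127.69 + 14·523.9521 = 7463.0194.
Posterior mean = (μ₀/σ₀² + n·x̄/σ²)/(1/σ₀² + n/σ²) = (σ²·μ₀ + σ₀²·n·x̄)/(σ² + n·σ₀²) = (127.69·242.20 + 523.9521·3424)/7463.0194 = 1824938.5084/7463.0194 = 244.5309.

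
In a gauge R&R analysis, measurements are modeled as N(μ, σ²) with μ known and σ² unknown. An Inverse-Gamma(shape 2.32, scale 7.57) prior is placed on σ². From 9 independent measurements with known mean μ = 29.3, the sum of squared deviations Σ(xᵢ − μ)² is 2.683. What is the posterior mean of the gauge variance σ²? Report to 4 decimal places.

With known mean μ and an Inverse-Gamma(α, β) prior on σ², the Normal likelihood is conjugate: posterior is Inv-Gamma(α + n/2, β + Σ(xᵢ−μ)²/2).
Posterior: Inv-Gamma(2.32 + 9/2, 7.57 + 2.683/2) = Inv-Gamma(6.82, 8.9115).
E[σ²|data] = β/(α−1) = 8.9115/5.82 = 1.5312.

1.5312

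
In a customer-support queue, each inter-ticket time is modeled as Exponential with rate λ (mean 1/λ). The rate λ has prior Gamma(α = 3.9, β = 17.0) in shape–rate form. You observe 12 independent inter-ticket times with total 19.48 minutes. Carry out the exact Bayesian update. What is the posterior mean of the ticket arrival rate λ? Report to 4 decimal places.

With a Gamma(shape α, rate β) prior on the exponential rate λ, the posterior after n observations with total T = Σxᵢ is Gamma(α+n, β+T).
Posterior: Gamma(3.9+12, 17.0+19.48) = Gamma(15.9, 36.48).
Posterior mean of λ = α/β = 15.9/36.48 = 0.4359.

0.4359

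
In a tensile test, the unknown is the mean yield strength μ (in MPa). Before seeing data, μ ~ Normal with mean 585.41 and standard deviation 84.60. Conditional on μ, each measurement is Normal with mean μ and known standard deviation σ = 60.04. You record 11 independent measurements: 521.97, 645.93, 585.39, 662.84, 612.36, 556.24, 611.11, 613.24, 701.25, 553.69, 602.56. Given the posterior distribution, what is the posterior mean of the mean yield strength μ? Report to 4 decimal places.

605.1489

For Normal data with known variance σ², a Normal(μ₀, σ₀²) prior on μ is conjugate. Posterior precision = 1/σ₀² + n/σ²; posterior mean is the precision-weighted average of μ₀ and x̄.
Σxᵢ = 521.97 + 645.93 + 585.39 + 662.84 + 612.36 + 556.24 + 611.11 + 613.24 + 701.25 + 553.69 + 602.56 = 6666.58, so n·x̄ = 6666.58.
σ₀² = 84.60² = 7157.16, σ² = 60.04² = 3604.8016; σ² + n·σ₀² = 3604.8016 + 11·7157.16 = 82333.5616.
Posterior mean = (μ₀/σ₀² + n·x̄/σ²)/(1/σ₀² + n/σ²) = (σ²·μ₀ + σ₀²·n·x̄)/(σ² + n·σ₀²) = (3604.8016·585.41 + 7157.16·6666.58)/82333.5616 = 49824066.617456/82333.5616 = 605.1489.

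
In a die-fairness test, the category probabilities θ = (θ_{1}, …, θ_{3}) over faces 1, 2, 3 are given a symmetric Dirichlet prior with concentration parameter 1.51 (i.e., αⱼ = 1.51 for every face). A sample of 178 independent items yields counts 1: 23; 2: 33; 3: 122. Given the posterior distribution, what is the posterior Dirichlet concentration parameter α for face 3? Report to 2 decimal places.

123.51

The Dirichlet prior is conjugate to the Multinomial likelihood: each posterior αⱼ = prior αⱼ + observed count nⱼ.
Posterior concentration: (24.51, 34.51, 123.51), total = 182.53.
α_{3} = 1.51 + 122 = 123.51.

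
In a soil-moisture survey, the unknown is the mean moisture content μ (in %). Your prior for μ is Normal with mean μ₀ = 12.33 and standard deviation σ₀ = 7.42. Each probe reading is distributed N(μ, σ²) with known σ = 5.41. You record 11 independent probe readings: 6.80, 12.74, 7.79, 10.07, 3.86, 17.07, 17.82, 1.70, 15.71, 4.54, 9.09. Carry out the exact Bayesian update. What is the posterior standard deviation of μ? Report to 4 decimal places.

For Normal data with known variance σ², a Normal(μ₀, σ₀²) prior on μ is conjugate. Posterior precision = 1/σ₀² + n/σ²; posterior mean is the precision-weighted average of μ₀ and x̄.
σ₀² = 7.42² = 55.0564, σ² = 5.41² = 29.2681; σ² + n·σ₀² = 29.2681 + 11·55.0564 = 634.8885.
Posterior precision = 1/σ₀² + n/σ² = 1/55.0564 + 11/29.2681 = (σ² + n·σ₀²)/(σ₀²σ²) = 634.8885/(55.0564·29.2681); posterior variance σₙ² = σ₀²σ²/(σ² + n·σ₀²) = 55.0564·29.2681/634.8885 = 2.538078.
Posterior SD = √σₙ² = √(55.0564·29.2681/634.8885) = 1.5931.

1.5931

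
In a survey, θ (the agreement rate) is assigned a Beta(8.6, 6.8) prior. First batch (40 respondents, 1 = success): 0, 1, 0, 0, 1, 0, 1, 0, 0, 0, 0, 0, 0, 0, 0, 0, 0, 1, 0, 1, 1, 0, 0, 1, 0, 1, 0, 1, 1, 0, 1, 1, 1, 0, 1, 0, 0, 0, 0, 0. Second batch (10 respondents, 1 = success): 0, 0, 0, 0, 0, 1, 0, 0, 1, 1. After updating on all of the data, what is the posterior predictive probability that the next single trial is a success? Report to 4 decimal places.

The Beta prior is conjugate to a Binomial/Bernoulli likelihood; the update adds successes to α and failures to β.
After batch 1: Beta(8.6+14, 6.8+26) = Beta(22.6, 32.8).
After batch 2: Beta(22.6+3, 32.8+7) = Beta(25.6, 39.8).
For a single future Bernoulli trial, P(success | data) = α/(α+β) = 0.3914.

0.3914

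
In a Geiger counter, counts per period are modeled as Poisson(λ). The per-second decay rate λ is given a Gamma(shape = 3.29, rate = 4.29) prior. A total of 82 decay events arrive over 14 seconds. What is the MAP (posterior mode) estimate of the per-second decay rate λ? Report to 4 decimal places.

4.6085

With a Gamma(shape α, rate β) prior, the Poisson likelihood is conjugate: the posterior is Gamma(α + ΣXᵢ, β + n).
Posterior: Gamma(α+S, β+n) = Gamma(3.29+82, 4.29+14) = Gamma(85.29, 18.29).
Mode of Gamma(α,β) for α≥1 is (α−1)/β = 84.29/18.29 = 4.6085.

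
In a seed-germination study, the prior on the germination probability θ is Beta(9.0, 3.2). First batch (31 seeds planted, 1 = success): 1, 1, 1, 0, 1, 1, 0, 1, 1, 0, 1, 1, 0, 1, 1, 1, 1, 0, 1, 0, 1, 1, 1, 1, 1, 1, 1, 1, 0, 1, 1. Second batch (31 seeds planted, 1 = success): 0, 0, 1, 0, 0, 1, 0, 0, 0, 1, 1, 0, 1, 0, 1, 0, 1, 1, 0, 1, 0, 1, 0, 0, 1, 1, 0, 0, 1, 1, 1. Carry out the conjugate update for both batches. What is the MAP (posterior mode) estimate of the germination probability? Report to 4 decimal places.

0.6510

The Beta prior is conjugate to a Binomial/Bernoulli likelihood; the update adds successes to α and failures to β.
After batch 1: Beta(9.0+24, 3.2+7) = Beta(33.0, 10.2).
After batch 2: Beta(33.0+15, 10.2+16) = Beta(48.0, 26.2).
Mode of Beta(a,b) for a,b>1 is (a−1)/(a+b−2) = 47.0/72.2 = 0.6510.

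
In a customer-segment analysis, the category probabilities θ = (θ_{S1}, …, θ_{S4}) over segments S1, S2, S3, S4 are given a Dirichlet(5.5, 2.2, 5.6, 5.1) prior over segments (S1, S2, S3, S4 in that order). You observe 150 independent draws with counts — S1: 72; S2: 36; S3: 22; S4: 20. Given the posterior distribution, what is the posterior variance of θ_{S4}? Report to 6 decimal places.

The Dirichlet prior is conjugate to the Multinomial likelihood: each posterior αⱼ = prior αⱼ + observed count nⱼ.
Posterior concentration: (77.5, 38.2, 27.6, 25.1), total = 168.4.
Var[θ_j] = α_j(Σα−α_j)/((Σα)²(Σα+1)) = 25.1·143.3/(168.4²·169.4) = 0.000749.

0.000749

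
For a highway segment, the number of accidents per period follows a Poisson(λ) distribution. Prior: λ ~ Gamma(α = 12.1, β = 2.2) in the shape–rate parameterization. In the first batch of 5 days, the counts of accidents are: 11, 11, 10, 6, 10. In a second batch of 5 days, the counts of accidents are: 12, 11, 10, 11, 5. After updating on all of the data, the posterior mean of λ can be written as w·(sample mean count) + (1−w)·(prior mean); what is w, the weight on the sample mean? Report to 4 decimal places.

0.8197

With a Gamma(shape α, rate β) prior, the Poisson likelihood is conjugate: the posterior is Gamma(α + ΣXᵢ, β + n).
Total number of days: n = 5 + 5 = 10.
Posterior mean = (α₀+S)/(β₀+n) = [n/(β₀+n)]·(S/n) + [β₀/(β₀+n)]·(α₀/β₀), so only n and β₀ enter the weight.
Weight on data w = n/(β₀+n) = 10/(2.2+10) = 10/12.2 = 0.8197.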